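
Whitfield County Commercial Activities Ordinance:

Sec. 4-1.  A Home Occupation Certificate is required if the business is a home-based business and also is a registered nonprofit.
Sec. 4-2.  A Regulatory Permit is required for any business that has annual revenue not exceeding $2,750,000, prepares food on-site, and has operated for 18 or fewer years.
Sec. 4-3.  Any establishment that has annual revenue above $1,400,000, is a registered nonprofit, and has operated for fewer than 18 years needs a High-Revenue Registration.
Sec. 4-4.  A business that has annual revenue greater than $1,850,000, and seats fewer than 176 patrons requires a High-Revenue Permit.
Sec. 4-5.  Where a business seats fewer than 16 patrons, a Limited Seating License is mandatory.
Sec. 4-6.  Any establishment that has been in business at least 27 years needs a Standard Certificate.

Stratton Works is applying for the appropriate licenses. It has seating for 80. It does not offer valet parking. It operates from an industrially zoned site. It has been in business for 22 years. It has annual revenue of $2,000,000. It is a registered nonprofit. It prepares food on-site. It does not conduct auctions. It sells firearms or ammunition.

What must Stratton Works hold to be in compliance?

Sec. 4-1. operates from an industrially zoned site (not: is a home-based business); is a registered nonprofit → Home Occupation Certificate not required.
Sec. 4-2. revenue $2,000,000 ≤ $2,750,000; prepares food on-site; years in business 22 > 18 → Regulatory Permit not required.
Sec. 4-3. revenue $2,000,000 > $1,400,000; is a registered nonprofit; years in business 22 ≥ 18 → High-Revenue Registration not required.
Sec. 4-4. revenue $2,000,000 > $1,850,000; seating 80 < 176 → High-Revenue Permit required.
Sec. 4-5. seating 80 ≥ 16 → Limited Seating License not required.
Sec. 4-6. years in business 22 < 27 → Standard Certificate not required.

High-Revenue Permit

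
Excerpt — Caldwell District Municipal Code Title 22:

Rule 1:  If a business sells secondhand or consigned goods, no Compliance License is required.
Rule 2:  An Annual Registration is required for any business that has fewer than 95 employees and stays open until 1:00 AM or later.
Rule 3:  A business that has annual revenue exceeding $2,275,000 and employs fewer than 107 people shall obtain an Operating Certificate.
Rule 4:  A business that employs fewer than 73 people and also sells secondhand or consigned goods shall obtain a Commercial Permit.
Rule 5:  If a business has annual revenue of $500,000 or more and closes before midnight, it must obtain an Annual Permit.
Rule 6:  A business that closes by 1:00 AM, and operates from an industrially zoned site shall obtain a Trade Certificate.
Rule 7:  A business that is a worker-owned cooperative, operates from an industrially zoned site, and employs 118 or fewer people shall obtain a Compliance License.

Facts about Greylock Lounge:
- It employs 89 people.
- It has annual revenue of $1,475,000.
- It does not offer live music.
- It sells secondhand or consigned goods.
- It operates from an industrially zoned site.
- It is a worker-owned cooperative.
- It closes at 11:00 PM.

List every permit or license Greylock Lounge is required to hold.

Rule 1: sells secondhand or consigned goods → exempt from Compliance License.
Rule 2: employees 89 < 95; closes 11:00 PM, at/before 1:00 AM → Annual Registration not required.
Rule 3: revenue $1,475,000 ≤ $2,275,000; employees 89 < 107 → Operating Certificate not required.
Rule 4: employees 89 ≥ 73; sells secondhand or consigned goods → Commercial Permit not required.
Rule 5: revenue $1,475,000 ≥ $500,000; closes 11:00 PM, at/before midnight → Annual Permit required.
Rule 6: closes 11:00 PM, at/before 1:00 AM; operates from an industrially zoned site → Trade Certificate required.
Rule 7: is a worker-owned cooperative; operates from an industrially zoned site; employees 89 ≤ 118 → Compliance License required.

Annual Permit, Trade Certificate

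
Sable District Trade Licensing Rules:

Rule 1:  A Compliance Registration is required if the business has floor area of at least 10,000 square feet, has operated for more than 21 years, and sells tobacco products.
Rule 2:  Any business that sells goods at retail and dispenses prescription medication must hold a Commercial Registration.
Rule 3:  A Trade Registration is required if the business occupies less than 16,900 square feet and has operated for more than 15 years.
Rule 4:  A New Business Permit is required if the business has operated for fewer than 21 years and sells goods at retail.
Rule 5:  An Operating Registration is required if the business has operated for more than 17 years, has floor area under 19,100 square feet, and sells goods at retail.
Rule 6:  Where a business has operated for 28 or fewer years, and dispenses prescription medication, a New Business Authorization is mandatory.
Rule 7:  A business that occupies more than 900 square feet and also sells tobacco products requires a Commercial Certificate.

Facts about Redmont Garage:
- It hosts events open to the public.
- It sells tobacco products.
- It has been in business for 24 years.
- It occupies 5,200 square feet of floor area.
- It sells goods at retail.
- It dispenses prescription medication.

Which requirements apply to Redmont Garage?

Commercial Certificate, Commercial Registration, New Business Authorization, Operating Registration, Trade Registration

Rule 1: floor area 5,200 square feet < 10,000 square feet; years in business 24 > 21; sells tobacco products → Compliance Registration not required.
Rule 2: sells goods at retail; dispenses prescription medication → Commercial Registration required.
Rule 3: floor area 5,200 square feet < 16,900 square feet; years in business 24 > 15 → Trade Registration required.
Rule 4: years in business 24 ≥ 21; sells goods at retail → New Business Permit not required.
Rule 5: years in business 24 > 17; floor area 5,200 square feet < 19,100 square feet; sells goods at retail → Operating Registration required.
Rule 6: years in business 24 ≤ 28; dispenses prescription medication → New Business Authorization required.
Rule 7: floor area 5,200 square feet > 900 square feet; sells tobacco products → Commercial Certificate required.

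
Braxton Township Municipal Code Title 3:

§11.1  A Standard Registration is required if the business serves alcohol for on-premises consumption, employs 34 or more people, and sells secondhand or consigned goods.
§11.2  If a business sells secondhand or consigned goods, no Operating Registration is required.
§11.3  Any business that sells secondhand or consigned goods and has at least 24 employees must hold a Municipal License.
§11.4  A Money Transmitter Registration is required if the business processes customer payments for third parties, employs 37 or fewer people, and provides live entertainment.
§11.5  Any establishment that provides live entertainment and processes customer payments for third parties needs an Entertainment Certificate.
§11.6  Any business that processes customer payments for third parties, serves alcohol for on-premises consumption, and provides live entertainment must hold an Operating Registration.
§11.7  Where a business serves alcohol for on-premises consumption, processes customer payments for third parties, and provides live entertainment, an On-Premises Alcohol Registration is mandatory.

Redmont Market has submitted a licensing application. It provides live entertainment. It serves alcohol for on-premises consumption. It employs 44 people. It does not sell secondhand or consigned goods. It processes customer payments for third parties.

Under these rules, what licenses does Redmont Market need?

§11.1 serves alcohol for on-premises consumption; employees 44 ≥ 34; does not sell secondhand or consigned goods → Standard Registration not required.
§11.2 does not sell secondhand or consigned goods → Operating Registration exemption does not apply.
§11.3 does not sell secondhand or consigned goods; employees 44 ≥ 24 → Municipal License not required.
§11.4 processes customer payments for third parties; employees 44 > 37; provides live entertainment → Money Transmitter Registration not required.
§11.5 provides live entertainment; processes customer payments for third parties → Entertainment Certificate required.
§11.6 processes customer payments for third parties; serves alcohol for on-premises consumption; provides live entertainment → Operating Registration required.
§11.7 serves alcohol for on-premises consumption; processes customer payments for third parties; provides live entertainment → On-Premises Alcohol Registration required.

Entertainment Certificate, On-Premises Alcohol Registration, Operating Registration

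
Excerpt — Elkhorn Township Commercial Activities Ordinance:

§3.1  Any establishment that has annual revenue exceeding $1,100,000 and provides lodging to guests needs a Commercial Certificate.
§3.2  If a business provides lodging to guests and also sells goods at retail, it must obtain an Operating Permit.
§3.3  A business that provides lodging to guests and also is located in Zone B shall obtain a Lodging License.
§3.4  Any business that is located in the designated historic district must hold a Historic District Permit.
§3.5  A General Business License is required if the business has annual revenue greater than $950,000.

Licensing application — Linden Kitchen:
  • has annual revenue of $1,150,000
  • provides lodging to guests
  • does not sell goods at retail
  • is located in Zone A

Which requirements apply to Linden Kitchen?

Commercial Certificate, General Business License

§3.1 revenue $1,150,000 > $1,100,000; provides lodging to guests → Commercial Certificate required.
§3.2 provides lodging to guests; does not sell goods at retail → Operating Permit not required.
§3.3 provides lodging to guests; is located in Zone A (not: is located in Zone B) → Lodging License not required.
§3.4 is located in Zone A (not: is located in the designated historic district) → Historic District Permit not required.
§3.5 revenue $1,150,000 > $950,000 → General Business License required.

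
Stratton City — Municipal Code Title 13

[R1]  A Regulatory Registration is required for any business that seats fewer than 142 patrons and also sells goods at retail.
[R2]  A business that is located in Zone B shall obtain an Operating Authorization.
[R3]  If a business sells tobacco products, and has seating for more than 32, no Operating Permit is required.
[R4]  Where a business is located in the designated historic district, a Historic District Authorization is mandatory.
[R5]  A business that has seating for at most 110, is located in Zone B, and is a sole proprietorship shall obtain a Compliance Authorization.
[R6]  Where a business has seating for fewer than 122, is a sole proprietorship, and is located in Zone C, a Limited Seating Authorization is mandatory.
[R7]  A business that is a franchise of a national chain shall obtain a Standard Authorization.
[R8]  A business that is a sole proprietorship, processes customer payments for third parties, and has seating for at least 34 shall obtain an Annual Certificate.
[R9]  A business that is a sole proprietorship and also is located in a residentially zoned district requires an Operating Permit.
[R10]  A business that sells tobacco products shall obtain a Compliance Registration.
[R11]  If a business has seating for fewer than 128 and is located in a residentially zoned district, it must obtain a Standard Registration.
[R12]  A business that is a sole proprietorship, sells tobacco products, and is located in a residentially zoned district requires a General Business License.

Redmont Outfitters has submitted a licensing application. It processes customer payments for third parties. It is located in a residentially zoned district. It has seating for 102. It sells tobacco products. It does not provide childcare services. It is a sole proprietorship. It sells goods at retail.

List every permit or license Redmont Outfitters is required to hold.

[R1] seating 102 < 142; sells goods at retail → Regulatory Registration required.
[R2] is located in a residentially zoned district (not: is located in Zone B) → Operating Authorization not required.
[R3] sells tobacco products; seating 102 > 32 → exempt from Operating Permit.
[R4] is located in a residentially zoned district (not: is located in the designated historic district) → Historic District Authorization not required.
[R5] seating 102 ≤ 110; is located in a residentially zoned district (not: is located in Zone B); is a sole proprietorship → Compliance Authorization not required.
[R6] seating 102 < 122; is a sole proprietorship; is located in a residentially zoned district (not: is located in Zone C) → Limited Seating Authorization not required.
[R7] is a sole proprietorship (not: is a franchise of a national chain) → Standard Authorization not required.
[R8] is a sole proprietorship; processes customer payments for third parties; seating 102 ≥ 34 → Annual Certificate required.
[R9] is a sole proprietorship; is located in a residentially zoned district → Operating Permit required.
[R10] sells tobacco products → Compliance Registration required.
[R11] seating 102 < 128; is located in a residentially zoned district → Standard Registration required.
[R12] is a sole proprietorship; sells tobacco products; is located in a residentially zoned district → General Business License required.

Annual Certificate, Compliance Registration, General Business License, Regulatory Registration, Standard Registration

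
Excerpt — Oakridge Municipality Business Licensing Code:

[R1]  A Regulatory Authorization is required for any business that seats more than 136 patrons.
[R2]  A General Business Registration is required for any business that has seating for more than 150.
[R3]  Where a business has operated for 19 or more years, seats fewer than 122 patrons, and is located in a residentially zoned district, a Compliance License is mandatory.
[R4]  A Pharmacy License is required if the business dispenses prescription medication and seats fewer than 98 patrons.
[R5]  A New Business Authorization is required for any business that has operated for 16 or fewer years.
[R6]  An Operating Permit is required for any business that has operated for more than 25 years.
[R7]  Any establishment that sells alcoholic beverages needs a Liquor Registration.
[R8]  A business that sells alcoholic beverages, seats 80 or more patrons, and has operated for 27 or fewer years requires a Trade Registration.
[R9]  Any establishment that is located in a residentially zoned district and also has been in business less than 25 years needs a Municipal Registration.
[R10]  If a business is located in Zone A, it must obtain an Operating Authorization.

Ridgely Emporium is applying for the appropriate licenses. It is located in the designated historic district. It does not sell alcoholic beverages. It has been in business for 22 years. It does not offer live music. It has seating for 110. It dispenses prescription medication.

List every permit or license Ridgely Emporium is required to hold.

None

[R1] seating 110 ≤ 136 → Regulatory Authorization not required.
[R2] seating 110 ≤ 150 → General Business Registration not required.
[R3] years in business 22 ≥ 19; seating 110 < 122; is located in the designated historic district (not: is located in a residentially zoned district) → Compliance License not required.
[R4] dispenses prescription medication; seating 110 ≥ 98 → Pharmacy License not required.
[R5] years in business 22 > 16 → New Business Authorization not required.
[R6] years in business 22 ≤ 25 → Operating Permit not required.
[R7] does not sell alcoholic beverages → Liquor Registration not required.
[R8] does not sell alcoholic beverages; seating 110 ≥ 80; years in business 22 ≤ 27 → Trade Registration not required.
[R9] is located in the designated historic district (not: is located in a residentially zoned district); years in business 22 < 25 → Municipal Registration not required.
[R10] is located in the designated historic district (not: is located in Zone A) → Operating Authorization not required.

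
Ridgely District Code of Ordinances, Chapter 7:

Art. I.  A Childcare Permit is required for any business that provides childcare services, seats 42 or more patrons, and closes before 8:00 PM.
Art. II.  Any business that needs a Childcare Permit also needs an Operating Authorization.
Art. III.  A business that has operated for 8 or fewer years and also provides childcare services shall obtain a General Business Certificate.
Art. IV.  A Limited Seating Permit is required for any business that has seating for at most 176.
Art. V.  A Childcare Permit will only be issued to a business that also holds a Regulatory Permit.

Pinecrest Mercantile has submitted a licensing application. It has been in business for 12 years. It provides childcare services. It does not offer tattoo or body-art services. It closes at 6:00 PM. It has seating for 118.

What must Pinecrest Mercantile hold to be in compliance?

Childcare Permit, Limited Seating Permit, Operating Authorization, Regulatory Permit

Art. I. provides childcare services; seating 118 ≥ 42; closes 6:00 PM, at/before 8:00 PM → Childcare Permit required.
Art. II. Childcare Permit is required → Operating Authorization also required.
Art. III. years in business 12 > 8; provides childcare services → General Business Certificate not required.
Art. IV. seating 118 ≤ 176 → Limited Seating Permit required.
Art. V. Childcare Permit is required → Regulatory Permit also required.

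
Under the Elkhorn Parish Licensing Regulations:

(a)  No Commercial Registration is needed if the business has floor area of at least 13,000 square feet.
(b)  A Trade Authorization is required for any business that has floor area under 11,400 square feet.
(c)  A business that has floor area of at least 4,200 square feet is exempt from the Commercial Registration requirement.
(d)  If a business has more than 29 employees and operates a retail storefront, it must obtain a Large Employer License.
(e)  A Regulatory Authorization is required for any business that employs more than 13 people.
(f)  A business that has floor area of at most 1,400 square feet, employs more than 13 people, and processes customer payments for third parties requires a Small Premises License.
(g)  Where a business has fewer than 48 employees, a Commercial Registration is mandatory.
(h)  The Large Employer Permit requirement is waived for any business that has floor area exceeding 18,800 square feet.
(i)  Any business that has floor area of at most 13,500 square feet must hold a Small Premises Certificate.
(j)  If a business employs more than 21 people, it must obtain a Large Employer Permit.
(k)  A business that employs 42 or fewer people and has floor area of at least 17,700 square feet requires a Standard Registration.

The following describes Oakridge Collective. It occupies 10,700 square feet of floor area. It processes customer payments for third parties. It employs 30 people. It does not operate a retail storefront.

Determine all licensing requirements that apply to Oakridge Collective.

(a) floor area 10,700 square feet < 13,000 square feet → Commercial Registration exemption does not apply.
(b) floor area 10,700 square feet < 11,400 square feet → Trade Authorization required.
(c) floor area 10,700 square feet ≥ 4,200 square feet → exempt from Commercial Registration.
(d) employees 30 > 29; does not operate a retail storefront → Large Employer License not required.
(e) employees 30 > 13 → Regulatory Authorization required.
(f) floor area 10,700 square feet > 1,400 square feet; employees 30 > 13; processes customer payments for third parties → Small Premises License not required.
(g) employees 30 < 48 → Commercial Registration required.
(h) floor area 10,700 square feet ≤ 18,800 square feet → Large Employer Permit exemption does not apply.
(i) floor area 10,700 square feet ≤ 13,500 square feet → Small Premises Certificate required.
(j) employees 30 > 21 → Large Employer Permit required.
(k) employees 30 ≤ 42; floor area 10,700 square feet < 17,700 square feet → Standard Registration not required.

Large Employer Permit, Regulatory Authorization, Small Premises Certificate, Trade Authorization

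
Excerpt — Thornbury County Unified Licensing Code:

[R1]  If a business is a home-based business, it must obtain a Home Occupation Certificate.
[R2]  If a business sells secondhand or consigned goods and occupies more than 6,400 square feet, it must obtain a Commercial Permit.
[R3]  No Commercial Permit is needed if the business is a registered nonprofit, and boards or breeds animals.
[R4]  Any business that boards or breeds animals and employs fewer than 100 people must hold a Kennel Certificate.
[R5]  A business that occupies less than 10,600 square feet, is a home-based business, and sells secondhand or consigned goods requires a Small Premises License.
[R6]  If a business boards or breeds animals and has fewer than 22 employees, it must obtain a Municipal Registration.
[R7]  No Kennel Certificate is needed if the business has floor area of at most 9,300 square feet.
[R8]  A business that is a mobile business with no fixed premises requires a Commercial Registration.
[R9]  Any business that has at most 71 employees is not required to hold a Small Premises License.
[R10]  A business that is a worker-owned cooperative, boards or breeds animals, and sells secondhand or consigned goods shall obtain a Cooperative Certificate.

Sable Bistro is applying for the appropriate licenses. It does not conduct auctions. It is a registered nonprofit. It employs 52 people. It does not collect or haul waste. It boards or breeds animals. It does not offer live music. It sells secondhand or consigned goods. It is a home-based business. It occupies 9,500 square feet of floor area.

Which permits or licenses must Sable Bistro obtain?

[R1] is a home-based business → Home Occupation Certificate required.
[R2] sells secondhand or consigned goods; floor area 9,500 square feet > 6,400 square feet → Commercial Permit required.
[R3] is a registered nonprofit; boards or breeds animals → exempt from Commercial Permit.
[R4] boards or breeds animals; employees 52 < 100 → Kennel Certificate required.
[R5] floor area 9,500 square feet < 10,600 square feet; is a home-based business; sells secondhand or consigned goods → Small Premises License required.
[R6] boards or breeds animals; employees 52 ≥ 22 → Municipal Registration not required.
[R7] floor area 9,500 square feet > 9,300 square feet → Kennel Certificate exemption does not apply.
[R8] is a home-based business (not: is a mobile business with no fixed premises) → Commercial Registration not required.
[R9] employees 52 ≤ 71 → exempt from Small Premises License.
[R10] is a registered nonprofit (not: is a worker-owned cooperative); boards or breeds animals; sells secondhand or consigned goods → Cooperative Certificate not required.

Home Occupation Certificate, Kennel Certificate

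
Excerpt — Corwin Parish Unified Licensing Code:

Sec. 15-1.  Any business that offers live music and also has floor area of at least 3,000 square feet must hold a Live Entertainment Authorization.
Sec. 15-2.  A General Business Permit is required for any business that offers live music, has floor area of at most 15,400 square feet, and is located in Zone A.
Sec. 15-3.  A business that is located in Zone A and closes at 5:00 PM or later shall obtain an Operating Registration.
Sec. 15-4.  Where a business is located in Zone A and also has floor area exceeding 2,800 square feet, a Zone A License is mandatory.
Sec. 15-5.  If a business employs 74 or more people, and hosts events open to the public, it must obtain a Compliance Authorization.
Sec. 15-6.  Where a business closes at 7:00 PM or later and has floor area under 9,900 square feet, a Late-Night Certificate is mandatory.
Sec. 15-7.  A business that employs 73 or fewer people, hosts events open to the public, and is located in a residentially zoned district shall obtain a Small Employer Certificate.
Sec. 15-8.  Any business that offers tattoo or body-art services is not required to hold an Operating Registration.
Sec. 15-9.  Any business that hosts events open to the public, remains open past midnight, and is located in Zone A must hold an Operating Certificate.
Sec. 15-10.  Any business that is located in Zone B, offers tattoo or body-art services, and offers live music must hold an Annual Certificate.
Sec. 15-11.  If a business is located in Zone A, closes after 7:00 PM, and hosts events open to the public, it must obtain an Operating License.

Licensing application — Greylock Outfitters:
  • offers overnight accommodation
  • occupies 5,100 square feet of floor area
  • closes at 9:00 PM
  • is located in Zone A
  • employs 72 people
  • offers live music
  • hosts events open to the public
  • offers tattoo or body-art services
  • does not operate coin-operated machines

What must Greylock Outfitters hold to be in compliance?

Sec. 15-1. offers live music; floor area 5,100 square feet ≥ 3,000 square feet → Live Entertainment Authorization required.
Sec. 15-2. offers live music; floor area 5,100 square feet ≤ 15,400 square feet; is located in Zone A → General Business Permit required.
Sec. 15-3. is located in Zone A; closes 9:00 PM, after 5:00 PM → Operating Registration required.
Sec. 15-4. is located in Zone A; floor area 5,100 square feet > 2,800 square feet → Zone A License required.
Sec. 15-5. employees 72 < 74; hosts events open to the public → Compliance Authorization not required.
Sec. 15-6. closes 9:00 PM, after 7:00 PM; floor area 5,100 square feet < 9,900 square feet → Late-Night Certificate required.
Sec. 15-7. employees 72 ≤ 73; hosts events open to the public; is located in Zone A (not: is located in a residentially zoned district) → Small Employer Certificate not required.
Sec. 15-8. offers tattoo or body-art services → exempt from Operating Registration.
Sec. 15-9. hosts events open to the public; closes 9:00 PM, at/before midnight; is located in Zone A → Operating Certificate not required.
Sec. 15-10. is located in Zone A (not: is located in Zone B); offers tattoo or body-art services; offers live music → Annual Certificate not required.
Sec. 15-11. is located in Zone A; closes 9:00 PM, after 7:00 PM; hosts events open to the public → Operating License required.

General Business Permit, Late-Night Certificate, Live Entertainment Authorization, Operating License, Zone A License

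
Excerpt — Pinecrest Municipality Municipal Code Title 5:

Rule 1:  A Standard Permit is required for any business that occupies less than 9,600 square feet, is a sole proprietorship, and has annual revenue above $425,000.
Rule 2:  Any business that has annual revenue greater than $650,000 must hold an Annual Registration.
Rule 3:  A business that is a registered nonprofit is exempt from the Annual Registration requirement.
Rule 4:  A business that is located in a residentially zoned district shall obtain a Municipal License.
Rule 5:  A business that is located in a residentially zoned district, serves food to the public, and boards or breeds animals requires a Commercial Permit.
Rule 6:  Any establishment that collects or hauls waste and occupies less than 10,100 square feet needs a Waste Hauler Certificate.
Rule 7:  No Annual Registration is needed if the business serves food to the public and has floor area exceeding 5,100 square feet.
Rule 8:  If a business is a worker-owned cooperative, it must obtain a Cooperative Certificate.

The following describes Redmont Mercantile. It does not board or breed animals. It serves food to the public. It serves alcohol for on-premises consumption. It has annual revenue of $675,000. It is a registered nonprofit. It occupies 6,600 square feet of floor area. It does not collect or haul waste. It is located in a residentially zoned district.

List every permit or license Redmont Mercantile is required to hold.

Municipal License

Rule 1: floor area 6,600 square feet < 9,600 square feet; is a registered nonprofit (not: is a sole proprietorship); revenue $675,000 > $425,000 → Standard Permit not required.
Rule 2: revenue $675,000 > $650,000 → Annual Registration required.
Rule 3: is a registered nonprofit → exempt from Annual Registration.
Rule 4: is located in a residentially zoned district → Municipal License required.
Rule 5: is located in a residentially zoned district; serves food to the public; does not board or breed animals → Commercial Permit not required.
Rule 6: does not collect or haul waste; floor area 6,600 square feet < 10,100 square feet → Waste Hauler Certificate not required.
Rule 7: serves food to the public; floor area 6,600 square feet > 5,100 square feet → exempt from Annual Registration.
Rule 8: is a registered nonprofit (not: is a worker-owned cooperative) → Cooperative Certificate not required.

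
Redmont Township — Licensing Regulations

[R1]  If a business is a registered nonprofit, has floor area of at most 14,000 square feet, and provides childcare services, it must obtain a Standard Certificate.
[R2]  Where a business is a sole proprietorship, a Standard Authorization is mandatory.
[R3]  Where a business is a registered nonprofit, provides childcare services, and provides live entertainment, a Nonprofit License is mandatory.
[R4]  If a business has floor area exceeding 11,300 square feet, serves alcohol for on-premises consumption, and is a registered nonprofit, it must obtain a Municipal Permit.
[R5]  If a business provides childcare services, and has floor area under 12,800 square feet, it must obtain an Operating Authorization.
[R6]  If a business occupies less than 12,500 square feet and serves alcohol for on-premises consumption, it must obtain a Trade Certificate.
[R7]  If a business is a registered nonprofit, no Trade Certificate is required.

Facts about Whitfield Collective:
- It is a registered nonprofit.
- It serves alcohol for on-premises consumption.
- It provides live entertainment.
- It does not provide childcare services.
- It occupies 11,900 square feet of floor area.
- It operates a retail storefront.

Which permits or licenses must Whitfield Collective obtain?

Municipal Permit

[R1] is a registered nonprofit; floor area 11,900 square feet ≤ 14,000 square feet; does not provide childcare services → Standard Certificate not required.
[R2] is a registered nonprofit (not: is a sole proprietorship) → Standard Authorization not required.
[R3] is a registered nonprofit; does not provide childcare services; provides live entertainment → Nonprofit License not required.
[R4] floor area 11,900 square feet > 11,300 square feet; serves alcohol for on-premises consumption; is a registered nonprofit → Municipal Permit required.
[R5] does not provide childcare services; floor area 11,900 square feet < 12,800 square feet → Operating Authorization not required.
[R6] floor area 11,900 square feet < 12,500 square feet; serves alcohol for on-premises consumption → Trade Certificate required.
[R7] is a registered nonprofit → exempt from Trade Certificate.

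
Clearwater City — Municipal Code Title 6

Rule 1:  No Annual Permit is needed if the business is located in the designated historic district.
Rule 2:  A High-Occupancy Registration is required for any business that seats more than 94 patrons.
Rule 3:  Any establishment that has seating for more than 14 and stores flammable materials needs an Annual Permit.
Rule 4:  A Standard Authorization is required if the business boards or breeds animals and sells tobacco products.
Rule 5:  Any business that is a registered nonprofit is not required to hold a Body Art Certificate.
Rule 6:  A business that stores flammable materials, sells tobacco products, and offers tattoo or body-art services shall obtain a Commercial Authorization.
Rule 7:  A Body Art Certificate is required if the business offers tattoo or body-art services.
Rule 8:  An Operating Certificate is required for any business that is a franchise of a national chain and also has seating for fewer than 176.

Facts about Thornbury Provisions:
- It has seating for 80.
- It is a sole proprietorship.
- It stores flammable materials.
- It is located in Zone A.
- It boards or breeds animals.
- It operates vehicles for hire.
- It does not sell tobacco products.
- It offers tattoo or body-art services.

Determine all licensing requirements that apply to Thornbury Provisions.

Rule 1: is located in Zone A (not: is located in the designated historic district) → Annual Permit exemption does not apply.
Rule 2: seating 80 ≤ 94 → High-Occupancy Registration not required.
Rule 3: seating 80 > 14; stores flammable materials → Annual Permit required.
Rule 4: boards or breeds animals; does not sell tobacco products → Standard Authorization not required.
Rule 5: is a sole proprietorship (not: is a registered nonprofit) → Body Art Certificate exemption does not apply.
Rule 6: stores flammable materials; does not sell tobacco products; offers tattoo or body-art services → Commercial Authorization not required.
Rule 7: offers tattoo or body-art services → Body Art Certificate required.
Rule 8: is a sole proprietorship (not: is a franchise of a national chain); seating 80 < 176 → Operating Certificate not required.

Annual Permit, Body Art Certificate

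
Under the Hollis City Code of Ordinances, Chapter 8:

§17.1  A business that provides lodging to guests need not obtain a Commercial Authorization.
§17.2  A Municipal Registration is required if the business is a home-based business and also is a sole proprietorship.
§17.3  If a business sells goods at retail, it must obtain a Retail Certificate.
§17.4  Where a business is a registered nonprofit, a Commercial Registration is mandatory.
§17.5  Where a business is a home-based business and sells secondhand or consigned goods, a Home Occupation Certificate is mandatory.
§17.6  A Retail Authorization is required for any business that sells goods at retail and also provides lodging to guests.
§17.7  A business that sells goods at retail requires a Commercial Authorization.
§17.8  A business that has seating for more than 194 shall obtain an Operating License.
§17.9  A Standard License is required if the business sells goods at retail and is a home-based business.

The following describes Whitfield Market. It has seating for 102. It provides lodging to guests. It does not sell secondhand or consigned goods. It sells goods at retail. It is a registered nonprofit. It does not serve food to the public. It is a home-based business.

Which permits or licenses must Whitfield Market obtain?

Commercial Registration, Retail Authorization, Retail Certificate, Standard License

§17.1 provides lodging to guests → exempt from Commercial Authorization.
§17.2 is a home-based business; is a registered nonprofit (not: is a sole proprietorship) → Municipal Registration not required.
§17.3 sells goods at retail → Retail Certificate required.
§17.4 is a registered nonprofit → Commercial Registration required.
§17.5 is a home-based business; does not sell secondhand or consigned goods → Home Occupation Certificate not required.
§17.6 sells goods at retail; provides lodging to guests → Retail Authorization required.
§17.7 sells goods at retail → Commercial Authorization required.
§17.8 seating 102 ≤ 194 → Operating License not required.
§17.9 sells goods at retail; is a home-based business → Standard License required.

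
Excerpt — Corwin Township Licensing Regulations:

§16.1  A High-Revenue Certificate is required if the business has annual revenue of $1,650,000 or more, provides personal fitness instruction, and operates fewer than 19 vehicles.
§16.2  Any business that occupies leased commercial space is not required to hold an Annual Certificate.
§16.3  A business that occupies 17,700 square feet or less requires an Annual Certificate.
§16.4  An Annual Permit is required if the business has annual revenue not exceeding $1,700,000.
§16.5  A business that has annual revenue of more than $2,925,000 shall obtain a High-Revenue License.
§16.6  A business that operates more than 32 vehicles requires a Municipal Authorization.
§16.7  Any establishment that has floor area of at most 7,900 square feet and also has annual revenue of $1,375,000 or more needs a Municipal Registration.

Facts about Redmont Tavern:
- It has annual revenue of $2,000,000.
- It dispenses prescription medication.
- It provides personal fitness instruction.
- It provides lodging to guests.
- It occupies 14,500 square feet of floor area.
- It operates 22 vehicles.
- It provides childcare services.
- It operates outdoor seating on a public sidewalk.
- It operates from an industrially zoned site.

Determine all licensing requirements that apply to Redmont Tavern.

§16.1 revenue $2,000,000 ≥ $1,650,000; provides personal fitness instruction; vehicles 22 ≥ 19 → High-Revenue Certificate not required.
§16.2 operates from an industrially zoned site (not: occupies leased commercial space) → Annual Certificate exemption does not apply.
§16.3 floor area 14,500 square feet ≤ 17,700 square feet → Annual Certificate required.
§16.4 revenue $2,000,000 > $1,700,000 → Annual Permit not required.
§16.5 revenue $2,000,000 ≤ $2,925,000 → High-Revenue License not required.
§16.6 vehicles 22 ≤ 32 → Municipal Authorization not required.
§16.7 floor area 14,500 square feet > 7,900 square feet; revenue $2,000,000 ≥ $1,375,000 → Municipal Registration not required.

Annual Certificate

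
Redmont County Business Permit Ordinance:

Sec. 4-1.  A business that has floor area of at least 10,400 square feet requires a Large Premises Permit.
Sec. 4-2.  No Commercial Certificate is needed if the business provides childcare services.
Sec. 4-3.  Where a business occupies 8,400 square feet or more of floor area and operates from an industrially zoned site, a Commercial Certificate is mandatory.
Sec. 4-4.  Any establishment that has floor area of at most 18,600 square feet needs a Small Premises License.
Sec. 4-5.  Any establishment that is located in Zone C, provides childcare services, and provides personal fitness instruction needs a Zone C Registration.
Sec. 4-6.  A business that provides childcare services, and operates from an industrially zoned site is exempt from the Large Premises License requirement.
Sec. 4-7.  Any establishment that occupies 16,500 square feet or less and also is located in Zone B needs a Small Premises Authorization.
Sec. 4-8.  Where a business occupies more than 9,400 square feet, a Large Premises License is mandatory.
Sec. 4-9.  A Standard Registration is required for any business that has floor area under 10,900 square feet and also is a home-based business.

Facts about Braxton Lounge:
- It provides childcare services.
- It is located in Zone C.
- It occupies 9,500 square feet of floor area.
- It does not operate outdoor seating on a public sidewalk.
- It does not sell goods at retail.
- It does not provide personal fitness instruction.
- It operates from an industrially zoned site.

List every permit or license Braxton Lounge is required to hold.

Small Premises License

Sec. 4-1. floor area 9,500 square feet < 10,400 square feet → Large Premises Permit not required.
Sec. 4-2. provides childcare services → exempt from Commercial Certificate.
Sec. 4-3. floor area 9,500 square feet ≥ 8,400 square feet; operates from an industrially zoned site → Commercial Certificate required.
Sec. 4-4. floor area 9,500 square feet ≤ 18,600 square feet → Small Premises License required.
Sec. 4-5. is located in Zone C; provides childcare services; does not provide personal fitness instruction → Zone C Registration not required.
Sec. 4-6. provides childcare services; operates from an industrially zoned site → exempt from Large Premises License.
Sec. 4-7. floor area 9,500 square feet ≤ 16,500 square feet; is located in Zone C (not: is located in Zone B) → Small Premises Authorization not required.
Sec. 4-8. floor area 9,500 square feet > 9,400 square feet → Large Premises License required.
Sec. 4-9. floor area 9,500 square feet < 10,900 square feet; operates from an industrially zoned site (not: is a home-based business) → Standard Registration not required.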